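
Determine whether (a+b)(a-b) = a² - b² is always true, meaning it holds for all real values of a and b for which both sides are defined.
Yes, this is an identity.

Claim: (a+b)(a-b) = a² - b².
Reasoning: Expand: (a+b)(a-b) = a² - ab + ba - b² = a² - b² (the cross terms cancel).
So the two sides agree for all real values of a and b for which both sides are defined.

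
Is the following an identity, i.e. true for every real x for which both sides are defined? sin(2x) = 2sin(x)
No, this is NOT an identity.

Claim: sin(2x) = 2sin(x).
Test a specific point where both sides are defined: x = -π/4.
LHS = sin(2x) ≈ -1.0000
RHS = 2sin(x) ≈ -1.4142
Since -1.0000 ≠ -1.4142, the equation fails at this point, so it cannot hold for every real x for which both sides are defined.
The correct double-angle formula is sin(2x) = 2sin(x)cos(x).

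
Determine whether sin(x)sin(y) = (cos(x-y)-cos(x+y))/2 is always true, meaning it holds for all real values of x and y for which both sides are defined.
Yes, this is an identity.

Claim: sin(x)sin(y) = (cos(x-y)-cos(x+y))/2.
Reasoning: cos(x-y) = cos(x)cos(y) + sin(x)sin(y) and cos(x+y) = cos(x)cos(y) - sin(x)sin(y). Subtracting, cos(x-y) - cos(x+y) = 2sin(x)sin(y); divide by 2.
So the two sides agree for all real values of x and y for which both sides are defined.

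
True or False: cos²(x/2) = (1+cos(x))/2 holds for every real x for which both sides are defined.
Claim: cos²(x/2) = (1+cos(x))/2.
Reasoning: Use cos(2θ) = 2cos²θ - 1 with θ = x/2: cos(x) = 2cos²(x/2) - 1. Solving for cos²(x/2) gives (1 + cos(x))/2.
So the two sides agree for every real x for which both sides are defined.

Conclusion: True.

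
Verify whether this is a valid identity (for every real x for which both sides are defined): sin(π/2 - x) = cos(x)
Claim: sin(π/2 - x) = cos(x).
Reasoning: Use sin(u - v) = sin(u)cos(v) - cos(u)sin(v) with u = π/2, v = x: sin(π/2)cos(x) - cos(π/2)sin(x) = 1·cos(x) - 0·sin(x) = cos(x).
So the two sides agree for every real x for which both sides are defined.

Conclusion: Yes, this is an identity.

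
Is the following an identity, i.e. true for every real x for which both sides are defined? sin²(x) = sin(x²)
No, this is NOT an identity.

Claim: sin²(x) = sin(x²).
Test a specific point where both sides are defined: x = π.
LHS = sin²(x) ≈ 0.0000
RHS = sin(x²) ≈ -0.4303
Since 0.0000 ≠ -0.4303, the equation fails at this point, so it cannot hold for every real x for which both sides are defined.
sin²(x) means (sin x)², squaring the output; sin(x²) squares the input. These are different functions.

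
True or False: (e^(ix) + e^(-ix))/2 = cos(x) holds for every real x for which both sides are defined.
True.

Claim: (e^(ix) + e^(-ix))/2 = cos(x).
Reasoning: By Euler's formula e^(ix) = cos(x) + i·sin(x) and e^(-ix) = cos(x) - i·sin(x). Adding cancels the sine terms: e^(ix) + e^(-ix) = 2cos(x); divide by 2.
So the two sides agree for every real x for which both sides are defined.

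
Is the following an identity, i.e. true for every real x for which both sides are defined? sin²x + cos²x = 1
Claim: sin²x + cos²x = 1.
Reasoning: The point (cos x, sin x) lies on the unit circle X² + Y² = 1, so cos²x + sin²x = 1 for every real x.
So the two sides agree for every real x for which both sides are defined.

Conclusion: Yes, this is an identity.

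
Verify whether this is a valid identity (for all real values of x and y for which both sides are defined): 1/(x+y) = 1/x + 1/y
No, this is NOT an identity.

Claim: 1/(x+y) = 1/x + 1/y.
Test a specific point where both sides are defined: x = 3, y = 1/2.
LHS = 1/(x+y) ≈ 0.2857
RHS = 1/x + 1/y ≈ 2.3333
Since 0.2857 ≠ 2.3333, the equation fails at this point, so it cannot hold for all real values of x and y for which both sides are defined.
1/x + 1/y = (x+y)/(xy), which is not 1/(x+y).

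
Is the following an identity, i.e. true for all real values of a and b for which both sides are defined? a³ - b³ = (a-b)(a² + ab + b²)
Yes, this is an identity.

Claim: a³ - b³ = (a-b)(a² + ab + b²).
Reasoning: Expand the right side: (a-b)(a² + ab + b²) = a³ + a²b + ab² - a²b - ab² - b³ = a³ - b³ (the middle terms cancel in pairs).
So the two sides agree for all real values of a and b for which both sides are defined.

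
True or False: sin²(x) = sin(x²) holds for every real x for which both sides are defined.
False.

Claim: sin²(x) = sin(x²).
Test a specific point where both sides are defined: x = 2π/3.
LHS = sin²(x) ≈ 0.7500
RHS = sin(x²) ≈ -0.9474
Since 0.7500 ≠ -0.9474, the equation fails at this point, so it cannot hold for every real x for which both sides are defined.
sin²(x) means (sin x)², squaring the output; sin(x²) squares the input. These are different functions.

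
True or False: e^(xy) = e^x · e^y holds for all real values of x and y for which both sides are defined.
Claim: e^(xy) = e^x · e^y.
Test a specific point where both sides are defined: x = -2, y = 3.
LHS = e^(xy) ≈ 0.0025
RHS = e^x · e^y ≈ 2.7183
Since 0.0025 ≠ 2.7183, the equation fails at this point, so it cannot hold for all real values of x and y for which both sides are defined.
e^x · e^y = e^(x+y), not e^(xy).

Conclusion: False.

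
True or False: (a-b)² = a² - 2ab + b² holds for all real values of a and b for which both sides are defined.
Claim: (a-b)² = a² - 2ab + b².
Reasoning: Expand: (a-b)² = (a-b)(a-b) = a·a - a·b - b·a + b·b = a² - 2ab + b².
So the two sides agree for all real values of a and b for which both sides are defined.

Conclusion: True.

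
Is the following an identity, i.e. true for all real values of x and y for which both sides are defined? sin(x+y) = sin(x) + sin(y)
No, this is NOT an identity.

Claim: sin(x+y) = sin(x) + sin(y).
Test a specific point where both sides are defined: x = π/3, y = π/4.
LHS = sin(x+y) ≈ 0.9659
RHS = sin(x) + sin(y) ≈ 1.5731
Since 0.9659 ≠ 1.5731, the equation fails at this point, so it cannot hold for all real values of x and y for which both sides are defined.
The correct expansion is sin(x+y) = sin(x)cos(y) + cos(x)sin(y); sine is not additive.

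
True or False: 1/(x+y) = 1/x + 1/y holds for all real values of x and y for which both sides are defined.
Claim: 1/(x+y) = 1/x + 1/y.
Test a specific point where both sides are defined: x = 2, y = 3.
LHS = 1/(x+y) ≈ 0.2000
RHS = 1/x + 1/y ≈ 0.8333
Since 0.2000 ≠ 0.8333, the equation fails at this point, so it cannot hold for all real values of x and y for which both sides are defined.
1/x + 1/y = (x+y)/(xy), which is not 1/(x+y).

Conclusion: False.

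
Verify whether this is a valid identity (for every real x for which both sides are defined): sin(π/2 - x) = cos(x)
Claim: sin(π/2 - x) = cos(x).
Reasoning: Use sin(u - v) = sin(u)cos(v) - cos(u)sin(v) with u = π/2, v = x: sin(π/2)cos(x) - cos(π/2)sin(x) = 1·cos(x) - 0·sin(x) = cos(x).
So the two sides agree for every real x for which both sides are defined.

Conclusion: Yes, this is an identity.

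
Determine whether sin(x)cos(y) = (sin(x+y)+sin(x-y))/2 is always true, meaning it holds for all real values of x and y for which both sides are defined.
Claim: sin(x)cos(y) = (sin(x+y)+sin(x-y))/2.
Reasoning: sin(x+y) = sin(x)cos(y) + cos(x)sin(y) and sin(x-y) = sin(x)cos(y) - cos(x)sin(y). Adding, sin(x+y) + sin(x-y) = 2sin(x)cos(y); divide by 2.
So the two sides agree for all real values of x and y for which both sides are defined.

Conclusion: Yes, this is an identity.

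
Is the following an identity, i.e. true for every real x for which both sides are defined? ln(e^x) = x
Claim: ln(e^x) = x.
Reasoning: ln is the inverse of the exponential: ln(e^x) asks for the exponent p with e^p = e^x, and since e^p is one-to-one that exponent is p = x.
So the two sides agree for every real x for which both sides are defined.

Conclusion: Yes, this is an identity.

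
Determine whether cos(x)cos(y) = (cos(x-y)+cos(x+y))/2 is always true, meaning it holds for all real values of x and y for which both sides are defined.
Yes, this is an identity.

Claim: cos(x)cos(y) = (cos(x-y)+cos(x+y))/2.
Reasoning: cos(x-y) = cos(x)cos(y) + sin(x)sin(y) and cos(x+y) = cos(x)cos(y) - sin(x)sin(y). Adding, cos(x-y) + cos(x+y) = 2cos(x)cos(y); divide by 2.
So the two sides agree for all real values of x and y for which both sides are defined.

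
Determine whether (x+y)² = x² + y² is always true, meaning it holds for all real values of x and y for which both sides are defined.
No, this is NOT an identity.

Claim: (x+y)² = x² + y².
Test a specific point where both sides are defined: x = 5, y = 1/2.
LHS = (x+y)² ≈ 30.2500
RHS = x² + y² ≈ 25.2500
Since 30.2500 ≠ 25.2500, the equation fails at this point, so it cannot hold for all real values of x and y for which both sides are defined.
The correct expansion is (x+y)² = x² + 2xy + y²; the cross term 2xy is missing.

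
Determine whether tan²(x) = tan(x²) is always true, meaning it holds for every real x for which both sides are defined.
No, this is NOT an identity.

Claim: tan²(x) = tan(x²).
Test a specific point where both sides are defined: x = 3π/4.
LHS = tan²(x) ≈ 1.0000
RHS = tan(x²) ≈ -0.8977
Since 1.0000 ≠ -0.8977, the equation fails at this point, so it cannot hold for every real x for which both sides are defined.
tan²(x) means (tan x)², squaring the output; tan(x²) squares the input. These are different functions.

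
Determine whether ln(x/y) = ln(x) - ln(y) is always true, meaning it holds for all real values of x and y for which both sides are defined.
Claim: ln(x/y) = ln(x) - ln(y).
Reasoning: Both sides are simultaneously defined only when x, y > 0. Write x = e^p, y = e^q. Then x/y = e^(p-q), so ln(x/y) = p - q = ln(x) - ln(y).
So the two sides agree for all real values of x and y for which both sides are defined.

Conclusion: Yes, this is an identity.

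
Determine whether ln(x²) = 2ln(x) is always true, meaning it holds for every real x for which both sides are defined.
Claim: ln(x²) = 2ln(x).
Reasoning: The right side requires x > 0. For x > 0, x² = (e^(ln x))² = e^(2ln x), so ln(x²) = 2ln(x). (For x < 0 the right side is undefined, so those values are outside the claim.)
So the two sides agree for every real x for which both sides are defined.

Conclusion: Yes, this is an identity.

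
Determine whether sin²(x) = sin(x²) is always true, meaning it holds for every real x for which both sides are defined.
Claim: sin²(x) = sin(x²).
Test a specific point where both sides are defined: x = 2π/3.
LHS = sin²(x) ≈ 0.7500
RHS = sin(x²) ≈ -0.9474
Since 0.7500 ≠ -0.9474, the equation fails at this point, so it cannot hold for every real x for which both sides are defined.
sin²(x) means (sin x)², squaring the output; sin(x²) squares the input. These are different functions.

Conclusion: No, this is NOT an identity.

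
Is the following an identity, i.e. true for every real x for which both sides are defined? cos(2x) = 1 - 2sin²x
Yes, this is an identity.

Claim: cos(2x) = 1 - 2sin²x.
Reasoning: cos(2x) = cos²x - sin²x. Replace cos²x by 1 - sin²x: (1 - sin²x) - sin²x = 1 - 2sin²x.
So the two sides agree for every real x for which both sides are defined.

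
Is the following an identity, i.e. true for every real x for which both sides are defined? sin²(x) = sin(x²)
No, this is NOT an identity.

Claim: sin²(x) = sin(x²).
Test a specific point where both sides are defined: x = π/3.
LHS = sin²(x) ≈ 0.7500
RHS = sin(x²) ≈ 0.8897
Since 0.7500 ≠ 0.8897, the equation fails at this point, so it cannot hold for every real x for which both sides are defined.
sin²(x) means (sin x)², squaring the output; sin(x²) squares the input. These are different functions.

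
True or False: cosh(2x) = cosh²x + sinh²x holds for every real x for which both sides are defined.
Claim: cosh(2x) = cosh²x + sinh²x.
Reasoning: cosh²x = (e^(2x) + 2 + e^(-2x))/4 and sinh²x = (e^(2x) - 2 + e^(-2x))/4. Adding gives (2e^(2x) + 2e^(-2x))/4 = (e^(2x) + e^(-2x))/2 = cosh(2x).
So the two sides agree for every real x for which both sides are defined.

Conclusion: True.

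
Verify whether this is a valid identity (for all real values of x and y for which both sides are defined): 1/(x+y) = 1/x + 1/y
No, this is NOT an identity.

Claim: 1/(x+y) = 1/x + 1/y.
Test a specific point where both sides are defined: x = -1, y = 4.
LHS = 1/(x+y) ≈ 0.3333
RHS = 1/x + 1/y ≈ -0.7500
Since 0.3333 ≠ -0.7500, the equation fails at this point, so it cannot hold for all real values of x and y for which both sides are defined.
1/x + 1/y = (x+y)/(xy), which is not 1/(x+y).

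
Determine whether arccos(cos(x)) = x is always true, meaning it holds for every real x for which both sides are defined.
No, this is NOT an identity.

Claim: arccos(cos(x)) = x.
Test a specific point where both sides are defined: x = -π/3.
LHS = arccos(cos(x)) ≈ 1.0472
RHS = x ≈ -1.0472
Since 1.0472 ≠ -1.0472, the equation fails at this point, so it cannot hold for every real x for which both sides are defined.
arccos only returns values in [0, π], so arccos(cos(x)) = x holds only for x in that interval, not for all real x.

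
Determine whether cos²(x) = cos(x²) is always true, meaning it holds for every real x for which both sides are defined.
Claim: cos²(x) = cos(x²).
Test a specific point where both sides are defined: x = π.
LHS = cos²(x) ≈ 1.0000
RHS = cos(x²) ≈ -0.9027
Since 1.0000 ≠ -0.9027, the equation fails at this point, so it cannot hold for every real x for which both sides are defined.
cos²(x) means (cos x)², squaring the output; cos(x²) squares the input. These are different functions.

Conclusion: No, this is NOT an identity.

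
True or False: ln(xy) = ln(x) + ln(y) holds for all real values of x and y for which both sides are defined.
Claim: ln(xy) = ln(x) + ln(y).
Reasoning: Both sides are simultaneously defined only when x, y > 0. Write x = e^p, y = e^q (p = ln x, q = ln y). Then xy = e^p · e^q = e^(p+q), so ln(xy) = p + q = ln(x) + ln(y).
So the two sides agree for all real values of x and y for which both sides are defined.

Conclusion: True.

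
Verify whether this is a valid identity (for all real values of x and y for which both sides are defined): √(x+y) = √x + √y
No, this is NOT an identity.

Claim: √(x+y) = √x + √y.
Test a specific point where both sides are defined: x = 5, y = 2.
LHS = √(x+y) ≈ 2.6458
RHS = √x + √y ≈ 3.6503
Since 2.6458 ≠ 3.6503, the equation fails at this point, so it cannot hold for all real values of x and y for which both sides are defined.
Squaring the right side gives x + 2√(xy) + y, not x + y.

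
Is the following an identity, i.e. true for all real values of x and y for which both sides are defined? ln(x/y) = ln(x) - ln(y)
Claim: ln(x/y) = ln(x) - ln(y).
Reasoning: Both sides are simultaneously defined only when x, y > 0. Write x = e^p, y = e^q. Then x/y = e^(p-q), so ln(x/y) = p - q = ln(x) - ln(y).
So the two sides agree for all real values of x and y for which both sides are defined.

Conclusion: Yes, this is an identity.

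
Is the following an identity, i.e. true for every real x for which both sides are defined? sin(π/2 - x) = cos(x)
Yes, this is an identity.

Claim: sin(π/2 - x) = cos(x).
Reasoning: Use sin(u - v) = sin(u)cos(v) - cos(u)sin(v) with u = π/2, v = x: sin(π/2)cos(x) - cos(π/2)sin(x) = 1·cos(x) - 0·sin(x) = cos(x).
So the two sides agree for every real x for which both sides are defined.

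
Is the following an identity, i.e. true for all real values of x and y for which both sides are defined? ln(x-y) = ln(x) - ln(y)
Claim: ln(x-y) = ln(x) - ln(y).
Test a specific point where both sides are defined: x = 3, y = 2.
LHS = ln(x-y) ≈ 0.0000
RHS = ln(x) - ln(y) ≈ 0.4055
Since 0.0000 ≠ 0.4055, the equation fails at this point, so it cannot hold for all real values of x and y for which both sides are defined.
ln(x) - ln(y) = ln(x/y), not ln(x-y).

Conclusion: No, this is NOT an identity.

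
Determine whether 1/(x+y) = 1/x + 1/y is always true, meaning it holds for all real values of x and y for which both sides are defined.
Claim: 1/(x+y) = 1/x + 1/y.
Test a specific point where both sides are defined: x = 2, y = 5.
LHS = 1/(x+y) ≈ 0.1429
RHS = 1/x + 1/y ≈ 0.7000
Since 0.1429 ≠ 0.7000, the equation fails at this point, so it cannot hold for all real values of x and y for which both sides are defined.
1/x + 1/y = (x+y)/(xy), which is not 1/(x+y).

Conclusion: No, this is NOT an identity.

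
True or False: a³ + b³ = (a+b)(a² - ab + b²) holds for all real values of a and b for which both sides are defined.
Claim: a³ + b³ = (a+b)(a² - ab + b²).
Reasoning: Expand the right side: (a+b)(a² - ab + b²) = a³ - a²b + ab² + a²b - ab² + b³ = a³ + b³ (the middle terms cancel in pairs).
So the two sides agree for all real values of a and b for which both sides are defined.

Conclusion: True.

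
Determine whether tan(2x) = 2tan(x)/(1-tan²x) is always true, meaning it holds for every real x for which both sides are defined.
Claim: tan(2x) = 2tan(x)/(1-tan²x).
Reasoning: tan(2x) = sin(2x)/cos(2x) = 2sin(x)cos(x) / (cos²x - sin²x). Divide numerator and denominator by cos²x: 2tan(x) / (1 - tan²x).
So the two sides agree for every real x for which both sides are defined.

Conclusion: Yes, this is an identity.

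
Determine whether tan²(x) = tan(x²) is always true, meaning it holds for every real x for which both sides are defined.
No, this is NOT an identity.

Claim: tan²(x) = tan(x²).
Test a specific point where both sides are defined: x = π/3.
LHS = tan²(x) ≈ 3.0000
RHS = tan(x²) ≈ 1.9485
Since 3.0000 ≠ 1.9485, the equation fails at this point, so it cannot hold for every real x for which both sides are defined.
tan²(x) means (tan x)², squaring the output; tan(x²) squares the input. These are different functions.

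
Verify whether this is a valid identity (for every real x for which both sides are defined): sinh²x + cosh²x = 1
Claim: sinh²x + cosh²x = 1.
Test a specific point where both sides are defined: x = 3.
LHS = sinh²x + cosh²x ≈ 201.7156
RHS = 1 ≈ 1.0000
Since 201.7156 ≠ 1.0000, the equation fails at this point, so it cannot hold for every real x for which both sides are defined.
The correct hyperbolic identity is cosh²x - sinh²x = 1 (a difference); the sum sinh²x + cosh²x equals cosh(2x).

Conclusion: No, this is NOT an identity.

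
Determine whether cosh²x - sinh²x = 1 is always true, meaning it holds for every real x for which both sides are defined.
Claim: cosh²x - sinh²x = 1.
Reasoning: With cosh(x) = (e^x + e^-x)/2 and sinh(x) = (e^x - e^-x)/2: cosh²x = (e^(2x) + 2 + e^(-2x))/4 and sinh²x = (e^(2x) - 2 + e^(-2x))/4. Subtracting leaves 4/4 = 1.
So the two sides agree for every real x for which both sides are defined.

Conclusion: Yes, this is an identity.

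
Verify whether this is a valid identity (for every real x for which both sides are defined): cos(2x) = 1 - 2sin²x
Yes, this is an identity.

Claim: cos(2x) = 1 - 2sin²x.
Reasoning: cos(2x) = cos²x - sin²x. Replace cos²x by 1 - sin²x: (1 - sin²x) - sin²x = 1 - 2sin²x.
So the two sides agree for every real x for which both sides are defined.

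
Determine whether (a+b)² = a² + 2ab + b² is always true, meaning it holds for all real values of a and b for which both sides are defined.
Yes, this is an identity.

Claim: (a+b)² = a² + 2ab + b².
Reasoning: Expand: (a+b)² = (a+b)(a+b) = a·a + a·b + b·a + b·b = a² + 2ab + b².
So the two sides agree for all real values of a and b for which both sides are defined.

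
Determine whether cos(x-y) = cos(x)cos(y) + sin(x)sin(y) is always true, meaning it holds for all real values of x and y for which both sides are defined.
Yes, this is an identity.

Claim: cos(x-y) = cos(x)cos(y) + sin(x)sin(y).
Reasoning: Replace y by -y in cos(x+y) = cos(x)cos(y) - sin(x)sin(y) and use cos(-y) = cos(y), sin(-y) = -sin(y): cos(x-y) = cos(x)cos(y) + sin(x)sin(y).
So the two sides agree for all real values of x and y for which both sides are defined.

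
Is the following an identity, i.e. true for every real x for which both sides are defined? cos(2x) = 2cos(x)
No, this is NOT an identity.

Claim: cos(2x) = 2cos(x).
Test a specific point where both sides are defined: x = 2π/3.
LHS = cos(2x) ≈ -0.5000
RHS = 2cos(x) ≈ -1.0000
Since -0.5000 ≠ -1.0000, the equation fails at this point, so it cannot hold for every real x for which both sides are defined.
The correct double-angle formula is cos(2x) = cos²x - sin²x.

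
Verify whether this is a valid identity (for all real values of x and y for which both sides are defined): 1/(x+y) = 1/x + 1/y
No, this is NOT an identity.

Claim: 1/(x+y) = 1/x + 1/y.
Test a specific point where both sides are defined: x = 1, y = -2.
LHS = 1/(x+y) ≈ -1.0000
RHS = 1/x + 1/y ≈ 0.5000
Since -1.0000 ≠ 0.5000, the equation fails at this point, so it cannot hold for all real values of x and y for which both sides are defined.
1/x + 1/y = (x+y)/(xy), which is not 1/(x+y).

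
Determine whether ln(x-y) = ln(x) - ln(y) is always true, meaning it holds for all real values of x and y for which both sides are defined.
No, this is NOT an identity.

Claim: ln(x-y) = ln(x) - ln(y).
Test a specific point where both sides are defined: x = 2, y = 1.
LHS = ln(x-y) ≈ 0.0000
RHS = ln(x) - ln(y) ≈ 0.6931
Since 0.0000 ≠ 0.6931, the equation fails at this point, so it cannot hold for all real values of x and y for which both sides are defined.
ln(x) - ln(y) = ln(x/y), not ln(x-y).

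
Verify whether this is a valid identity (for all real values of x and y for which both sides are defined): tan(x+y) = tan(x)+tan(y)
No, this is NOT an identity.

Claim: tan(x+y) = tan(x)+tan(y).
Test a specific point where both sides are defined: x = -π/4, y = -π/6.
LHS = tan(x+y) ≈ -3.7321
RHS = tan(x)+tan(y) ≈ -1.5774
Since -3.7321 ≠ -1.5774, the equation fails at this point, so it cannot hold for all real values of x and y for which both sides are defined.
The correct formula is tan(x+y) = (tan(x) + tan(y))/(1 - tan(x)tan(y)).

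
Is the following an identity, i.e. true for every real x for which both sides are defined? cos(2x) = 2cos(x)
Claim: cos(2x) = 2cos(x).
Test a specific point where both sides are defined: x = 3π/4.
LHS = cos(2x) ≈ 0.0000
RHS = 2cos(x) ≈ -1.4142
Since 0.0000 ≠ -1.4142, the equation fails at this point, so it cannot hold for every real x for which both sides are defined.
The correct double-angle formula is cos(2x) = cos²x - sin²x.

Conclusion: No, this is NOT an identity.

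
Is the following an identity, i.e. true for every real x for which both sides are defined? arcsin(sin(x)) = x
No, this is NOT an identity.

Claim: arcsin(sin(x)) = x.
Test a specific point where both sides are defined: x = 2π/3.
LHS = arcsin(sin(x)) ≈ 1.0472
RHS = x ≈ 2.0944
Since 1.0472 ≠ 2.0944, the equation fails at this point, so it cannot hold for every real x for which both sides are defined.
arcsin only returns values in [-π/2, π/2], so arcsin(sin(x)) = x holds only for x in that interval, not for all real x.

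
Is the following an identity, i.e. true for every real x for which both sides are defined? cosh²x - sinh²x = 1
Yes, this is an identity.

Claim: cosh²x - sinh²x = 1.
Reasoning: With cosh(x) = (e^x + e^-x)/2 and sinh(x) = (e^x - e^-x)/2: cosh²x = (e^(2x) + 2 + e^(-2x))/4 and sinh²x = (e^(2x) - 2 + e^(-2x))/4. Subtracting leaves 4/4 = 1.
So the two sides agree for every real x for which both sides are defined.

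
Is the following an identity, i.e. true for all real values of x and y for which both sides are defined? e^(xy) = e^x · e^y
No, this is NOT an identity.

Claim: e^(xy) = e^x · e^y.
Test a specific point where both sides are defined: x = 1, y = 3.
LHS = e^(xy) ≈ 20.0855
RHS = e^x · e^y ≈ 54.5982
Since 20.0855 ≠ 54.5982, the equation fails at this point, so it cannot hold for all real values of x and y for which both sides are defined.
e^x · e^y = e^(x+y), not e^(xy).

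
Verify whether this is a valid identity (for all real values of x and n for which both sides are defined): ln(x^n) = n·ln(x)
Yes, this is an identity.

Claim: ln(x^n) = n·ln(x).
Reasoning: The right side requires x > 0. For x > 0, x^n = (e^(ln x))^n = e^(n·ln x), so taking ln of both sides gives ln(x^n) = n·ln(x).
So the two sides agree for all real values of x and n for which both sides are defined.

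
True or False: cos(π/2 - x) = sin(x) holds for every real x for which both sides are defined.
True.

Claim: cos(π/2 - x) = sin(x).
Reasoning: Use cos(u - v) = cos(u)cos(v) + sin(u)sin(v) with u = π/2, v = x: cos(π/2)cos(x) + sin(π/2)sin(x) = 0·cos(x) + 1·sin(x) = sin(x).
So the two sides agree for every real x for which both sides are defined.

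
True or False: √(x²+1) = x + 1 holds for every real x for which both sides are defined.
Claim: √(x²+1) = x + 1.
Test a specific point where both sides are defined: x = -1.
LHS = √(x²+1) ≈ 1.4142
RHS = x + 1 ≈ 0.0000
Since 1.4142 ≠ 0.0000, the equation fails at this point, so it cannot hold for every real x for which both sides are defined.
(x+1)² = x² + 2x + 1 ≠ x² + 1 unless x = 0.

Conclusion: False.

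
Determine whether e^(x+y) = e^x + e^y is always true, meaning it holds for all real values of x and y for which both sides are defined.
No, this is NOT an identity.

Claim: e^(x+y) = e^x + e^y.
Test a specific point where both sides are defined: x = -3, y = -3.
LHS = e^(x+y) ≈ 0.0025
RHS = e^x + e^y ≈ 0.0996
Since 0.0025 ≠ 0.0996, the equation fails at this point, so it cannot hold for all real values of x and y for which both sides are defined.
The correct rule is e^(x+y) = e^x · e^y (a product, not a sum).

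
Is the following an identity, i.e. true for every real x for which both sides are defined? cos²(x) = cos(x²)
No, this is NOT an identity.

Claim: cos²(x) = cos(x²).
Test a specific point where both sides are defined: x = π.
LHS = cos²(x) ≈ 1.0000
RHS = cos(x²) ≈ -0.9027
Since 1.0000 ≠ -0.9027, the equation fails at this point, so it cannot hold for every real x for which both sides are defined.
cos²(x) means (cos x)², squaring the output; cos(x²) squares the input. These are different functions.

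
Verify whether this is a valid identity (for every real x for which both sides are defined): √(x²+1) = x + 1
No, this is NOT an identity.

Claim: √(x²+1) = x + 1.
Test a specific point where both sides are defined: x = -2.
LHS = √(x²+1) ≈ 2.2361
RHS = x + 1 ≈ -1.0000
Since 2.2361 ≠ -1.0000, the equation fails at this point, so it cannot hold for every real x for which both sides are defined.
(x+1)² = x² + 2x + 1 ≠ x² + 1 unless x = 0.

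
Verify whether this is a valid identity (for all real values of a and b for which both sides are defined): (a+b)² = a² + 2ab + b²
Yes, this is an identity.

Claim: (a+b)² = a² + 2ab + b².
Reasoning: Expand: (a+b)² = (a+b)(a+b) = a·a + a·b + b·a + b·b = a² + 2ab + b².
So the two sides agree for all real values of a and b for which both sides are defined.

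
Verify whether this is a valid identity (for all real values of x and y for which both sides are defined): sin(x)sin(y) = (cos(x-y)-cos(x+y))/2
Yes, this is an identity.

Claim: sin(x)sin(y) = (cos(x-y)-cos(x+y))/2.
Reasoning: cos(x-y) = cos(x)cos(y) + sin(x)sin(y) and cos(x+y) = cos(x)cos(y) - sin(x)sin(y). Subtracting, cos(x-y) - cos(x+y) = 2sin(x)sin(y); divide by 2.
So the two sides agree for all real values of x and y for which both sides are defined.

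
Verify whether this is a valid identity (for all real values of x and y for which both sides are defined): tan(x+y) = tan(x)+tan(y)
Claim: tan(x+y) = tan(x)+tan(y).
Test a specific point where both sides are defined: x = -π/6, y = -π/4.
LHS = tan(x+y) ≈ -3.7321
RHS = tan(x)+tan(y) ≈ -1.5774
Since -3.7321 ≠ -1.5774, the equation fails at this point, so it cannot hold for all real values of x and y for which both sides are defined.
The correct formula is tan(x+y) = (tan(x) + tan(y))/(1 - tan(x)tan(y)).

Conclusion: No, this is NOT an identity.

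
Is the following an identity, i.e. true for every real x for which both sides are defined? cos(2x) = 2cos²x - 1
Claim: cos(2x) = 2cos²x - 1.
Reasoning: cos(2x) = cos²x - sin²x. Replace sin²x by 1 - cos²x: cos²x - (1 - cos²x) = 2cos²x - 1.
So the two sides agree for every real x for which both sides are defined.

Conclusion: Yes, this is an identity.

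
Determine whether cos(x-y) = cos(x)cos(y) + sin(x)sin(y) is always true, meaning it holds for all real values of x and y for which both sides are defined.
Claim: cos(x-y) = cos(x)cos(y) + sin(x)sin(y).
Reasoning: Replace y by -y in cos(x+y) = cos(x)cos(y) - sin(x)sin(y) and use cos(-y) = cos(y), sin(-y) = -sin(y): cos(x-y) = cos(x)cos(y) + sin(x)sin(y).
So the two sides agree for all real values of x and y for which both sides are defined.

Conclusion: Yes, this is an identity.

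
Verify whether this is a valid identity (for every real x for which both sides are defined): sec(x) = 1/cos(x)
Claim: sec(x) = 1/cos(x).
Reasoning: sec(x) is by definition the reciprocal of cos(x), wherever cos(x) ≠ 0.
So the two sides agree for every real x for which both sides are defined.

Conclusion: Yes, this is an identity.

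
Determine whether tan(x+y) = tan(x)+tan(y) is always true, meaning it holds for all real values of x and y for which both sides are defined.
No, this is NOT an identity.

Claim: tan(x+y) = tan(x)+tan(y).
Test a specific point where both sides are defined: x = π/3, y = -π/6.
LHS = tan(x+y) ≈ 0.5774
RHS = tan(x)+tan(y) ≈ 1.1547
Since 0.5774 ≠ 1.1547, the equation fails at this point, so it cannot hold for all real values of x and y for which both sides are defined.
The correct formula is tan(x+y) = (tan(x) + tan(y))/(1 - tan(x)tan(y)).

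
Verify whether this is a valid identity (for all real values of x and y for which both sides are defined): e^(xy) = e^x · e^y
Claim: e^(xy) = e^x · e^y.
Test a specific point where both sides are defined: x = -2, y = -1.
LHS = e^(xy) ≈ 7.3891
RHS = e^x · e^y ≈ 0.0498
Since 7.3891 ≠ 0.0498, the equation fails at this point, so it cannot hold for all real values of x and y for which both sides are defined.
e^x · e^y = e^(x+y), not e^(xy).

Conclusion: No, this is NOT an identity.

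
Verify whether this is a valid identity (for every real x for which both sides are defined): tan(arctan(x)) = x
Yes, this is an identity.

Claim: tan(arctan(x)) = x.
Reasoning: For every real x, arctan(x) is by definition the angle in (-π/2, π/2) whose tangent equals x. Taking the tangent of that angle returns x.
So the two sides agree for every real x for which both sides are defined.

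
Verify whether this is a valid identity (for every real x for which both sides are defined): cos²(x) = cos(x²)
No, this is NOT an identity.

Claim: cos²(x) = cos(x²).
Test a specific point where both sides are defined: x = π/2.
LHS = cos²(x) ≈ 0.0000
RHS = cos(x²) ≈ -0.7812
Since 0.0000 ≠ -0.7812, the equation fails at this point, so it cannot hold for every real x for which both sides are defined.
cos²(x) means (cos x)², squaring the output; cos(x²) squares the input. These are different functions.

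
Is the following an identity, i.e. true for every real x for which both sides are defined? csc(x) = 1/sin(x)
Claim: csc(x) = 1/sin(x).
Reasoning: csc(x) is by definition the reciprocal of sin(x), wherever sin(x) ≠ 0.
So the two sides agree for every real x for which both sides are defined.

Conclusion: Yes, this is an identity.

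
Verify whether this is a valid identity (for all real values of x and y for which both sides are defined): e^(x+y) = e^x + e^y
Claim: e^(x+y) = e^x + e^y.
Test a specific point where both sides are defined: x = -1, y = 2.
LHS = e^(x+y) ≈ 2.7183
RHS = e^x + e^y ≈ 7.7569
Since 2.7183 ≠ 7.7569, the equation fails at this point, so it cannot hold for all real values of x and y for which both sides are defined.
The correct rule is e^(x+y) = e^x · e^y (a product, not a sum).

Conclusion: No, this is NOT an identity.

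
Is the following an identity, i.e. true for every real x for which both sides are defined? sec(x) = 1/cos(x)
Yes, this is an identity.

Claim: sec(x) = 1/cos(x).
Reasoning: sec(x) is by definition the reciprocal of cos(x), wherever cos(x) ≠ 0.
So the two sides agree for every real x for which both sides are defined.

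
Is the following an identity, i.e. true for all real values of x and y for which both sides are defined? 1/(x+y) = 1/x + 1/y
Claim: 1/(x+y) = 1/x + 1/y.
Test a specific point where both sides are defined: x = 5, y = 2.
LHS = 1/(x+y) ≈ 0.1429
RHS = 1/x + 1/y ≈ 0.7000
Since 0.1429 ≠ 0.7000, the equation fails at this point, so it cannot hold for all real values of x and y for which both sides are defined.
1/x + 1/y = (x+y)/(xy), which is not 1/(x+y).

Conclusion: No, this is NOT an identity.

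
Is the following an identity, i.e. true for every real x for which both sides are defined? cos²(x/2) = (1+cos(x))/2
Claim: cos²(x/2) = (1+cos(x))/2.
Reasoning: Use cos(2θ) = 2cos²θ - 1 with θ = x/2: cos(x) = 2cos²(x/2) - 1. Solving for cos²(x/2) gives (1 + cos(x))/2.
So the two sides agree for every real x for which both sides are defined.

Conclusion: Yes, this is an identity.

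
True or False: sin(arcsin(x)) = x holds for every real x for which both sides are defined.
True.

Claim: sin(arcsin(x)) = x.
Reasoning: For -1 ≤ x ≤ 1 (where arcsin is defined), arcsin(x) is by definition an angle whose sine equals x. Taking the sine of that angle returns x. (Note the other order, arcsin(sin x) = x, is NOT an identity.)
So the two sides agree for every real x for which both sides are defined.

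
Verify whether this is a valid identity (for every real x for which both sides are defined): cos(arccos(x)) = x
Claim: cos(arccos(x)) = x.
Reasoning: For -1 ≤ x ≤ 1 (where arccos is defined), arccos(x) is by definition an angle whose cosine equals x. Taking the cosine of that angle returns x. (Note the other order, arccos(cos x) = x, is NOT an identity.)
So the two sides agree for every real x for which both sides are defined.

Conclusion: Yes, this is an identity.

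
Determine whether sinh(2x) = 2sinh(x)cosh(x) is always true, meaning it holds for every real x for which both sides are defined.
Claim: sinh(2x) = 2sinh(x)cosh(x).
Reasoning: 2sinh(x)cosh(x) = 2 · (e^x - e^-x)/2 · (e^x + e^-x)/2 = (e^(2x) - e^(-2x))/2 = sinh(2x).
So the two sides agree for every real x for which both sides are defined.

Conclusion: Yes, this is an identity.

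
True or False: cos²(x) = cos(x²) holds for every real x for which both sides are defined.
Claim: cos²(x) = cos(x²).
Test a specific point where both sides are defined: x = -π/4.
LHS = cos²(x) ≈ 0.5000
RHS = cos(x²) ≈ 0.8157
Since 0.5000 ≠ 0.8157, the equation fails at this point, so it cannot hold for every real x for which both sides are defined.
cos²(x) means (cos x)², squaring the output; cos(x²) squares the input. These are different functions.

Conclusion: False.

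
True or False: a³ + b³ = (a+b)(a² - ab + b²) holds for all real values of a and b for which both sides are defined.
Claim: a³ + b³ = (a+b)(a² - ab + b²).
Reasoning: Expand the right side: (a+b)(a² - ab + b²) = a³ - a²b + ab² + a²b - ab² + b³ = a³ + b³ (the middle terms cancel in pairs).
So the two sides agree for all real values of a and b for which both sides are defined.

Conclusion: True.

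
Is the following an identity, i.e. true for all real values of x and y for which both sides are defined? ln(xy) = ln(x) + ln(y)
Claim: ln(xy) = ln(x) + ln(y).
Reasoning: Both sides are simultaneously defined only when x, y > 0. Write x = e^p, y = e^q (p = ln x, q = ln y). Then xy = e^p · e^q = e^(p+q), so ln(xy) = p + q = ln(x) + ln(y).
So the two sides agree for all real values of x and y for which both sides are defined.

Conclusion: Yes, this is an identity.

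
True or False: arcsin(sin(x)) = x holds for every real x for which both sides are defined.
Claim: arcsin(sin(x)) = x.
Test a specific point where both sides are defined: x = π.
LHS = arcsin(sin(x)) ≈ 0.0000
RHS = x ≈ 3.1416
Since 0.0000 ≠ 3.1416, the equation fails at this point, so it cannot hold for every real x for which both sides are defined.
arcsin only returns values in [-π/2, π/2], so arcsin(sin(x)) = x holds only for x in that interval, not for all real x.

Conclusion: False.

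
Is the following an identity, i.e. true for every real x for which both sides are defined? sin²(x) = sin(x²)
Claim: sin²(x) = sin(x²).
Test a specific point where both sides are defined: x = 3π/4.
LHS = sin²(x) ≈ 0.5000
RHS = sin(x²) ≈ -0.6680
Since 0.5000 ≠ -0.6680, the equation fails at this point, so it cannot hold for every real x for which both sides are defined.
sin²(x) means (sin x)², squaring the output; sin(x²) squares the input. These are different functions.

Conclusion: No, this is NOT an identity.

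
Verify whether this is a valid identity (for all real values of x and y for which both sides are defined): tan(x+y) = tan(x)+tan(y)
No, this is NOT an identity.

Claim: tan(x+y) = tan(x)+tan(y).
Test a specific point where both sides are defined: x = π/3, y = π/3.
LHS = tan(x+y) ≈ -1.7321
RHS = tan(x)+tan(y) ≈ 3.4641
Since -1.7321 ≠ 3.4641, the equation fails at this point, so it cannot hold for all real values of x and y for which both sides are defined.
The correct formula is tan(x+y) = (tan(x) + tan(y))/(1 - tan(x)tan(y)).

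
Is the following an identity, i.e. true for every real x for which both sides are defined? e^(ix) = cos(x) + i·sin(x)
Yes, this is an identity.

Claim: e^(ix) = cos(x) + i·sin(x).
Reasoning: Euler's formula. Expand e^(ix) = Σ (ix)^k / k!. Since i² = -1, the even-k terms are Σ (-1)^m x^(2m)/(2m)! = cos(x) and the odd-k terms are i · Σ (-1)^m x^(2m+1)/(2m+1)! = i·sin(x).
So the two sides agree for every real x for which both sides are defined.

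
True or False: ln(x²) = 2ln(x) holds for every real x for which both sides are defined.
True.

Claim: ln(x²) = 2ln(x).
Reasoning: The right side requires x > 0. For x > 0, x² = (e^(ln x))² = e^(2ln x), so ln(x²) = 2ln(x). (For x < 0 the right side is undefined, so those values are outside the claim.)
So the two sides agree for every real x for which both sides are defined.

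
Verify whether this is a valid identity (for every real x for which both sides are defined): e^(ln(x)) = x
Yes, this is an identity.

Claim: e^(ln(x)) = x.
Reasoning: For x > 0, ln(x) is by definition the exponent p such that e^p = x. Raising e to that exponent therefore returns x: e^(ln x) = x.
So the two sides agree for every real x for which both sides are defined.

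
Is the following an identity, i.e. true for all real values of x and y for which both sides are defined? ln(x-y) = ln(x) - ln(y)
No, this is NOT an identity.

Claim: ln(x-y) = ln(x) - ln(y).
Test a specific point where both sides are defined: x = 3, y = 3/2.
LHS = ln(x-y) ≈ 0.4055
RHS = ln(x) - ln(y) ≈ 0.6931
Since 0.4055 ≠ 0.6931, the equation fails at this point, so it cannot hold for all real values of x and y for which both sides are defined.
ln(x) - ln(y) = ln(x/y), not ln(x-y).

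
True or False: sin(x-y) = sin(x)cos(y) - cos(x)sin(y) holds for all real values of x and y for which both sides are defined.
Claim: sin(x-y) = sin(x)cos(y) - cos(x)sin(y).
Reasoning: Replace y by -y in sin(x+y) = sin(x)cos(y) + cos(x)sin(y) and use cos(-y) = cos(y), sin(-y) = -sin(y): sin(x-y) = sin(x)cos(y) - cos(x)sin(y).
So the two sides agree for all real values of x and y for which both sides are defined.

Conclusion: True.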